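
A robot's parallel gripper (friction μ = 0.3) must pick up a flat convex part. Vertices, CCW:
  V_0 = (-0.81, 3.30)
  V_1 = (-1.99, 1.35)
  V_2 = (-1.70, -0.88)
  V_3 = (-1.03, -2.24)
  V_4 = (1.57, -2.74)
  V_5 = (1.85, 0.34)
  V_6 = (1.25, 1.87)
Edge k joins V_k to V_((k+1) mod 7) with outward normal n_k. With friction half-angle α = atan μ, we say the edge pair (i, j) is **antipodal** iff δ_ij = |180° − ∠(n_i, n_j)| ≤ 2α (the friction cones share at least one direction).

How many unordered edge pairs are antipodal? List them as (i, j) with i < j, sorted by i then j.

count = 7; pairs: (0,4), (1,4), (1,5), (2,4), (2,5), (2,6), (3,6)

α = atan 0.3 = 16.70°;  2α = 33.40°
n_0 = (-0.8556, +0.5177)
n_1 = (-0.9916, -0.1290)
n_2 = (-0.8971, -0.4419)
n_3 = (-0.1888, -0.9820)
n_4 = (+0.9959, -0.0905)
n_5 = (+0.9310, +0.3651)
n_6 = (+0.5702, +0.8215)
  (0,1): δ = 141.41°  ·
  (0,2): δ = 122.59°  ·
  (0,3): δ = 69.71°  ·
  (0,4): δ = 25.98°  ✓
  (0,5): δ = 52.59°  ·
  (0,6): δ = 86.41°  ·
  (1,2): δ = 161.18°  ·
  (1,3): δ = 108.29°  ·
  (1,4): δ = 12.60°  ✓
  (1,5): δ = 14.00°  ✓
  (1,6): δ = 47.82°  ·
  (2,3): δ = 127.11°  ·
  (2,4): δ = 31.42°  ✓
  (2,5): δ = 4.81°  ✓
  (2,6): δ = 29.01°  ✓
  (3,4): δ = 84.31°  ·
  (3,5): δ = 57.70°  ·
  (3,6): δ = 23.88°  ✓
  (4,5): δ = 153.39°  ·
  (4,6): δ = 119.57°  ·
  (5,6): δ = 146.18°  ·
antipodal pairs: 7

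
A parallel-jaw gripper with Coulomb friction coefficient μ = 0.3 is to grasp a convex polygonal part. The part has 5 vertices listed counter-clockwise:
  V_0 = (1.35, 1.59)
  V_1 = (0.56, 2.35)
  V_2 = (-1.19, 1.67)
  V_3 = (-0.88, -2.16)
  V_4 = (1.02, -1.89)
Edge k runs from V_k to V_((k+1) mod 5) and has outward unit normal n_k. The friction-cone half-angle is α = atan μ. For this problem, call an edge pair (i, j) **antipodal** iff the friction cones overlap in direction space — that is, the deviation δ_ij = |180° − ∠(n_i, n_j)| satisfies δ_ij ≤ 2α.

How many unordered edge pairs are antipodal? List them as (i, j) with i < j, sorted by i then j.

count = 2; pairs: (1,3), (2,4)

α = atan 0.3 = 16.70°;  2α = 33.40°
n_0 = (+0.6933, +0.7207)
n_1 = (-0.3622, +0.9321)
n_2 = (-0.9967, -0.0807)
n_3 = (+0.1407, -0.9901)
n_4 = (+0.9955, -0.0944)
  (0,1): δ = 114.87°  ·
  (0,2): δ = 41.48°  ·
  (0,3): δ = 51.98°  ·
  (0,4): δ = 128.47°  ·
  (1,2): δ = 106.61°  ·
  (1,3): δ = 13.15°  ✓
  (1,4): δ = 63.35°  ·
  (2,3): δ = 86.54°  ·
  (2,4): δ = 10.04°  ✓
  (3,4): δ = 103.50°  ·
antipodal pairs: 2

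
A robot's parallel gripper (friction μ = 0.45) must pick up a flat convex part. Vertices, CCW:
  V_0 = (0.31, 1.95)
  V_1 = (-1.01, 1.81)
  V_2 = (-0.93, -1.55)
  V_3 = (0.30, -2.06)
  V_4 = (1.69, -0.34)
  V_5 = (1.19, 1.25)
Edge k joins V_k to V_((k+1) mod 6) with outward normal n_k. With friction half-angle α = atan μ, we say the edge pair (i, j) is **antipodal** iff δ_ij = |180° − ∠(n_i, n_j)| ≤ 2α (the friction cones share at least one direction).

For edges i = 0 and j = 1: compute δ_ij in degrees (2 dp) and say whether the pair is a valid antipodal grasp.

α = atan 0.45 = 24.23°;  2α = 48.46°
edge 0: e_0 = (-1.32, -0.14);  n_0 = (-0.1055, +0.9944)
edge 1: e_1 = (+0.08, -3.36);  n_1 = (-0.9997, -0.0238)
∠(n_0, n_1) = 85.31°
δ = |180° − 85.31°| = 94.69°
94.69° > 2α = 48.46°  →  invalid

δ = 94.69°, invalid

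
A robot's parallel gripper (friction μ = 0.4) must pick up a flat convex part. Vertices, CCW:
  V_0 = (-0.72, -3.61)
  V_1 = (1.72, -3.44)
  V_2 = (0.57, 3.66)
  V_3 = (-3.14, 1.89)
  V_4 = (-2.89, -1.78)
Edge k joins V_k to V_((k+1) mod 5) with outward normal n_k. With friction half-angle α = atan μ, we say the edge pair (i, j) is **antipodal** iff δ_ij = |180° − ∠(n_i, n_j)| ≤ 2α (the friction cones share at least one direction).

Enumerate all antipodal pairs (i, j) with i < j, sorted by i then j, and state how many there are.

count = 3; pairs: (0,2), (1,3), (1,4)

α = atan 0.4 = 21.80°;  2α = 43.60°
n_0 = (+0.0695, -0.9976)
n_1 = (+0.9871, +0.1599)
n_2 = (-0.4306, +0.9025)
n_3 = (-0.9977, -0.0680)
n_4 = (-0.6447, -0.7645)
  (0,1): δ = 84.79°  ·
  (0,2): δ = 21.52°  ✓
  (0,3): δ = 89.91°  ·
  (0,4): δ = 135.87°  ·
  (1,2): δ = 73.70°  ·
  (1,3): δ = 5.30°  ✓
  (1,4): δ = 40.66°  ✓
  (2,3): δ = 111.61°  ·
  (2,4): δ = 65.65°  ·
  (3,4): δ = 134.04°  ·
antipodal pairs: 3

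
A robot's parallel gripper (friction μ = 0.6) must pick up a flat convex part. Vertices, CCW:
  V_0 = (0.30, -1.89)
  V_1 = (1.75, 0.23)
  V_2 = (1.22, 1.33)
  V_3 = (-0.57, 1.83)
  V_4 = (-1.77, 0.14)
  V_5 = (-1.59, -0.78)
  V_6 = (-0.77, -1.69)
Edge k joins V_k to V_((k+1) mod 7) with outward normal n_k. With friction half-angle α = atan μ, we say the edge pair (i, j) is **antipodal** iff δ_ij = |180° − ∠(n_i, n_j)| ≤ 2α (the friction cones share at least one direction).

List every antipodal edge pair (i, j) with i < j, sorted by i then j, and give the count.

count = 8; pairs: (0,3), (0,4), (1,3), (1,4), (1,5), (1,6), (2,5), (2,6)

α = atan 0.6 = 30.96°;  2α = 61.93°
n_0 = (+0.8254, -0.5645)
n_1 = (+0.9009, +0.4341)
n_2 = (+0.2690, +0.9631)
n_3 = (-0.8154, +0.5790)
n_4 = (-0.9814, -0.1920)
n_5 = (-0.7429, -0.6694)
n_6 = (-0.1837, -0.9830)
  (0,1): δ = 119.90°  ·
  (0,2): δ = 71.24°  ·
  (0,3): δ = 1.01°  ✓
  (0,4): δ = 45.44°  ✓
  (0,5): δ = 76.39°  ·
  (0,6): δ = 113.78°  ·
  (1,2): δ = 131.33°  ·
  (1,3): δ = 61.10°  ✓
  (1,4): δ = 14.66°  ✓
  (1,5): δ = 16.30°  ✓
  (1,6): δ = 53.69°  ✓
  (2,3): δ = 109.77°  ·
  (2,4): δ = 63.32°  ·
  (2,5): δ = 32.37°  ✓
  (2,6): δ = 5.02°  ✓
  (3,4): δ = 133.55°  ·
  (3,5): δ = 102.60°  ·
  (3,6): δ = 65.21°  ·
  (4,5): δ = 149.05°  ·
  (4,6): δ = 111.66°  ·
  (5,6): δ = 142.61°  ·
antipodal pairs: 8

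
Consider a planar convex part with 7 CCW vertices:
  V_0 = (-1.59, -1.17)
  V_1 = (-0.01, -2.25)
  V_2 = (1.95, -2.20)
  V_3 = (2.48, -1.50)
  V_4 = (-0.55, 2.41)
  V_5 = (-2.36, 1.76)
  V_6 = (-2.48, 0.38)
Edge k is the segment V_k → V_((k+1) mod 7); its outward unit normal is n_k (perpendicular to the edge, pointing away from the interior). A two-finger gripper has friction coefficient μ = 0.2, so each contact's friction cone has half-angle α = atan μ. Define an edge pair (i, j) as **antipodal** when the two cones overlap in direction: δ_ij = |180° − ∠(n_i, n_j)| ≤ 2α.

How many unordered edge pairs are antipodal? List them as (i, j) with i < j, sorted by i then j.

count = 3; pairs: (0,3), (1,4), (3,6)

α = atan 0.2 = 11.31°;  2α = 22.62°
n_0 = (-0.5643, -0.8256)
n_1 = (+0.0255, -0.9997)
n_2 = (+0.7973, -0.6036)
n_3 = (+0.7904, +0.6125)
n_4 = (-0.3380, +0.9412)
n_5 = (-0.9962, +0.0866)
n_6 = (-0.8672, -0.4979)
  (0,1): δ = 144.18°  ·
  (0,2): δ = 92.78°  ·
  (0,3): δ = 17.87°  ✓
  (0,4): δ = 54.11°  ·
  (0,5): δ = 119.38°  ·
  (0,6): δ = 154.22°  ·
  (1,2): δ = 128.59°  ·
  (1,3): δ = 53.69°  ·
  (1,4): δ = 18.29°  ✓
  (1,5): δ = 83.57°  ·
  (1,6): δ = 118.40°  ·
  (2,3): δ = 105.10°  ·
  (2,4): δ = 33.12°  ·
  (2,5): δ = 32.16°  ·
  (2,6): δ = 67.00°  ·
  (3,4): δ = 108.02°  ·
  (3,5): δ = 42.74°  ·
  (3,6): δ = 7.91°  ✓
  (4,5): δ = 114.72°  ·
  (4,6): δ = 79.89°  ·
  (5,6): δ = 145.17°  ·
antipodal pairs: 3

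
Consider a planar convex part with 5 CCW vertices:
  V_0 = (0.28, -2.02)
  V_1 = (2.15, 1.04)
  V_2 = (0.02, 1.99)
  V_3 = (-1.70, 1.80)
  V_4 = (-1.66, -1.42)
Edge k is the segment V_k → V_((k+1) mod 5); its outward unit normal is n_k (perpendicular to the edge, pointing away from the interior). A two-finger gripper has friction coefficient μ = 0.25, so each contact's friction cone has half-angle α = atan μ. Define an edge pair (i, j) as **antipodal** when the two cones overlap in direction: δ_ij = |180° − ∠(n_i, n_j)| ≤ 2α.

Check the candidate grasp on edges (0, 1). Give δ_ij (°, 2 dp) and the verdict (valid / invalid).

α = atan 0.25 = 14.04°;  2α = 28.07°
edge 0: e_0 = (+1.87, +3.06);  n_0 = (+0.8533, -0.5215)
edge 1: e_1 = (-2.13, +0.95);  n_1 = (+0.4073, +0.9133)
∠(n_0, n_1) = 97.39°
δ = |180° − 97.39°| = 82.61°
82.61° > 2α = 28.07°  →  invalid

δ = 82.61°, invalid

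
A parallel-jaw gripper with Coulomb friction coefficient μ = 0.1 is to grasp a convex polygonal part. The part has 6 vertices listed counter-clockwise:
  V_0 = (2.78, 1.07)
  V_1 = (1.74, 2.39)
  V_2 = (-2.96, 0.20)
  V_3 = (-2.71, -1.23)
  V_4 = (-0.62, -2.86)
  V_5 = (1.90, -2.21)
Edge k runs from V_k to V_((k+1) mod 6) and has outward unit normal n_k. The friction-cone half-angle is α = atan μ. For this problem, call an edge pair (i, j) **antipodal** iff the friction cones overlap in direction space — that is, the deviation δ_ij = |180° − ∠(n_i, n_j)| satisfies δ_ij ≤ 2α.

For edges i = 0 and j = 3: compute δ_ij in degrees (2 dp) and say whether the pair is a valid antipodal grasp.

α = atan 0.1 = 5.71°;  2α = 11.42°
edge 0: e_0 = (-1.04, +1.32);  n_0 = (+0.7855, +0.6189)
edge 3: e_3 = (+2.09, -1.63);  n_3 = (-0.6150, -0.7885)
∠(n_0, n_3) = 166.18°
δ = |180° − 166.18°| = 13.82°
13.82° > 2α = 11.42°  →  invalid

δ = 13.82°, invalid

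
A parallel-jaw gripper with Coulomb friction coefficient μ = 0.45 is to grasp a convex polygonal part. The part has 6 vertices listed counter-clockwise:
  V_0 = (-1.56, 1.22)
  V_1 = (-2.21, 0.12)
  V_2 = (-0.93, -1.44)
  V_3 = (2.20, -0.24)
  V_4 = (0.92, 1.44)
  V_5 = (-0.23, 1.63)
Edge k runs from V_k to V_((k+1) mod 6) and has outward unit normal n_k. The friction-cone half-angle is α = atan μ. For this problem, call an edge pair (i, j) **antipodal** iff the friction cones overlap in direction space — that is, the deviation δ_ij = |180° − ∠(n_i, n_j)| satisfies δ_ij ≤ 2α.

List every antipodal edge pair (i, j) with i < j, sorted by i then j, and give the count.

α = atan 0.45 = 24.23°;  2α = 48.46°
n_0 = (-0.8609, +0.5087)
n_1 = (-0.7731, -0.6343)
n_2 = (+0.3580, -0.9337)
n_3 = (+0.7954, +0.6060)
n_4 = (+0.1630, +0.9866)
n_5 = (-0.2946, +0.9556)
  (0,1): δ = 110.05°  ·
  (0,2): δ = 38.44°  ✓
  (0,3): δ = 67.88°  ·
  (0,4): δ = 111.20°  ·
  (0,5): δ = 137.71°  ·
  (1,2): δ = 108.39°  ·
  (1,3): δ = 2.07°  ✓
  (1,4): δ = 41.25°  ✓
  (1,5): δ = 67.76°  ·
  (2,3): δ = 73.67°  ·
  (2,4): δ = 30.36°  ✓
  (2,5): δ = 3.84°  ✓
  (3,4): δ = 136.69°  ·
  (3,5): δ = 110.17°  ·
  (4,5): δ = 153.49°  ·
antipodal pairs: 5

count = 5; pairs: (0,2), (1,3), (1,4), (2,4), (2,5)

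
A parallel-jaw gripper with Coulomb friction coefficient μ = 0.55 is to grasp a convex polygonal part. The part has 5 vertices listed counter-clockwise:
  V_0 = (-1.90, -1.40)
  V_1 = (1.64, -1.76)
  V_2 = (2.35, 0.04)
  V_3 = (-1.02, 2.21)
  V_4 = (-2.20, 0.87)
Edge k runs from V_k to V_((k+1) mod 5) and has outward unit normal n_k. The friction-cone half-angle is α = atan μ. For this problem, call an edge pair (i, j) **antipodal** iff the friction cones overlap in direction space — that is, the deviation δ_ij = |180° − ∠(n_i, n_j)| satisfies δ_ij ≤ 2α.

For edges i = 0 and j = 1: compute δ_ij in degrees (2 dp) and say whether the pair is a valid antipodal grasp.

δ = 105.72°, invalid

α = atan 0.55 = 28.81°;  2α = 57.62°
edge 0: e_0 = (+3.54, -0.36);  n_0 = (-0.1012, -0.9949)
edge 1: e_1 = (+0.71, +1.80);  n_1 = (+0.9302, -0.3669)
∠(n_0, n_1) = 74.28°
δ = |180° − 74.28°| = 105.72°
105.72° > 2α = 57.62°  →  invalid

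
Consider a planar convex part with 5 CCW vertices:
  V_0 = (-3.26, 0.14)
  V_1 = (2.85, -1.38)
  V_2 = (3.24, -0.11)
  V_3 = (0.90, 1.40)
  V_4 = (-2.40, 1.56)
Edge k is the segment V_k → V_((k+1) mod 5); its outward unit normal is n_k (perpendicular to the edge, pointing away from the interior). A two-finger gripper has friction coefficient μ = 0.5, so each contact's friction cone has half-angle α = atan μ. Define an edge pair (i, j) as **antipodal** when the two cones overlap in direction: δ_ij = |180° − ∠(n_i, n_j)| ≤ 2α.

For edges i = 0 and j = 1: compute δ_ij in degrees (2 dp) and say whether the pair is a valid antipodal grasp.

δ = 93.10°, invalid

α = atan 0.5 = 26.57°;  2α = 53.13°
edge 0: e_0 = (+6.11, -1.52);  n_0 = (-0.2414, -0.9704)
edge 1: e_1 = (+0.39, +1.27);  n_1 = (+0.9559, -0.2936)
∠(n_0, n_1) = 86.90°
δ = |180° − 86.90°| = 93.10°
93.10° > 2α = 53.13°  →  invalid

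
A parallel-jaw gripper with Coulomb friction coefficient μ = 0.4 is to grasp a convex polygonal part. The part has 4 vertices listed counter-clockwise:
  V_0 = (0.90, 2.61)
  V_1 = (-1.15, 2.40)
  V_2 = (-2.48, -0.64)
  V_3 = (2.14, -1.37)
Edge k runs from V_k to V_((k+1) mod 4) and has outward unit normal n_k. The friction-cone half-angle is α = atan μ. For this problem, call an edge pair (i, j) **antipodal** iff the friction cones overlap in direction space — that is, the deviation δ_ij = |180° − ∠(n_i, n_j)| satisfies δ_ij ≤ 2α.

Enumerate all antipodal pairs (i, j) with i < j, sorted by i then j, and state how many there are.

count = 2; pairs: (0,2), (1,3)

α = atan 0.4 = 21.80°;  2α = 43.60°
n_0 = (-0.1019, +0.9948)
n_1 = (-0.9162, +0.4008)
n_2 = (-0.1561, -0.9877)
n_3 = (+0.9547, +0.2975)
  (0,1): δ = 119.48°  ·
  (0,2): δ = 14.83°  ✓
  (0,3): δ = 101.46°  ·
  (1,2): δ = 75.35°  ·
  (1,3): δ = 40.93°  ✓
  (2,3): δ = 63.72°  ·
antipodal pairs: 2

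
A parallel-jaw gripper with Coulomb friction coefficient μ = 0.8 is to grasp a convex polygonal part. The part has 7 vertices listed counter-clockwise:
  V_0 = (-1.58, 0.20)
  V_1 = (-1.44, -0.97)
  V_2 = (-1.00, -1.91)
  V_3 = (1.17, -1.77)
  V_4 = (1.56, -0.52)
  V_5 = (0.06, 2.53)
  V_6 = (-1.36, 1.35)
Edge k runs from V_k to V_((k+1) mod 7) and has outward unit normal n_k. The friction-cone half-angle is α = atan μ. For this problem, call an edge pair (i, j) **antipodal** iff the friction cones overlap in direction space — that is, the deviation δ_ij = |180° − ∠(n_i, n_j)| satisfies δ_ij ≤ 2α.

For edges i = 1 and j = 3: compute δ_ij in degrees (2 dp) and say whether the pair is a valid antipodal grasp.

α = atan 0.8 = 38.66°;  2α = 77.32°
edge 1: e_1 = (+0.44, -0.94);  n_1 = (-0.9057, -0.4239)
edge 3: e_3 = (+0.39, +1.25);  n_3 = (+0.9546, -0.2978)
∠(n_1, n_3) = 137.59°
δ = |180° − 137.59°| = 42.41°
42.41° ≤ 2α = 77.32°  →  valid

δ = 42.41°, valid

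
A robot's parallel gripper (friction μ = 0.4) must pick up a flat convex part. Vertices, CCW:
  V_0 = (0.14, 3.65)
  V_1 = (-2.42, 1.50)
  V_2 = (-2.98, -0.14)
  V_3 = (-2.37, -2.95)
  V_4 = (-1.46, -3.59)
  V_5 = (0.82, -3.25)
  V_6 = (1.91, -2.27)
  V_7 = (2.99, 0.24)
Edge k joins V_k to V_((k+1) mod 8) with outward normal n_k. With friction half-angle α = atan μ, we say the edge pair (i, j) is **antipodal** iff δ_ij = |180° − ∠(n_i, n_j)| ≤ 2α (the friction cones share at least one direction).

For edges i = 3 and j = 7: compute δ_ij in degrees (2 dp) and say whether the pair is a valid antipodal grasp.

α = atan 0.4 = 21.80°;  2α = 43.60°
edge 3: e_3 = (+0.91, -0.64);  n_3 = (-0.5753, -0.8180)
edge 7: e_7 = (-2.85, +3.41);  n_7 = (+0.7673, +0.6413)
∠(n_3, n_7) = 165.01°
δ = |180° − 165.01°| = 14.99°
14.99° ≤ 2α = 43.60°  →  valid

δ = 14.99°, valid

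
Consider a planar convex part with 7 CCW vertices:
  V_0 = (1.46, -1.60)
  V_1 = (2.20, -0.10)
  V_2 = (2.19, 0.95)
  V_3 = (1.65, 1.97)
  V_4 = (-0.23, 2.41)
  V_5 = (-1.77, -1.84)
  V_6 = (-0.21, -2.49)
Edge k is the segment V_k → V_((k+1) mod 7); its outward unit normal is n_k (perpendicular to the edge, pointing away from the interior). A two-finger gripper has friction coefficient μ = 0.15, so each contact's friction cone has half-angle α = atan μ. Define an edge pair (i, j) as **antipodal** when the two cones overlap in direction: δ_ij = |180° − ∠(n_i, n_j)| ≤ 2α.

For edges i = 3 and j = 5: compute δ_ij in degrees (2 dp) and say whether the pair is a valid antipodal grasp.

δ = 9.45°, valid

α = atan 0.15 = 8.53°;  2α = 17.06°
edge 3: e_3 = (-1.88, +0.44);  n_3 = (+0.2279, +0.9737)
edge 5: e_5 = (+1.56, -0.65);  n_5 = (-0.3846, -0.9231)
∠(n_3, n_5) = 170.55°
δ = |180° − 170.55°| = 9.45°
9.45° ≤ 2α = 17.06°  →  valid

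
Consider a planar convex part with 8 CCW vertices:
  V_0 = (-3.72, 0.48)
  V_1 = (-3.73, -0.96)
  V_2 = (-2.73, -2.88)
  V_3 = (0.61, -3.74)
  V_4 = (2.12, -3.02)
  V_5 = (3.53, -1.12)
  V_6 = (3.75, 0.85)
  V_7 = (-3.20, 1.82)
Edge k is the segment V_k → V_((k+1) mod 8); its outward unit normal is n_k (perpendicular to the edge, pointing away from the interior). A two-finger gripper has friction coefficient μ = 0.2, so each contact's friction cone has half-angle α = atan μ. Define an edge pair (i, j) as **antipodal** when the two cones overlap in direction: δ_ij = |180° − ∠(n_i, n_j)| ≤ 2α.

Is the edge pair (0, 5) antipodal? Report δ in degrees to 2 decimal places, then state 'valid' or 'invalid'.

α = atan 0.2 = 11.31°;  2α = 22.62°
edge 0: e_0 = (-0.01, -1.44);  n_0 = (-1.0000, +0.0069)
edge 5: e_5 = (+0.22, +1.97);  n_5 = (+0.9938, -0.1110)
∠(n_0, n_5) = 174.03°
δ = |180° − 174.03°| = 5.97°
5.97° ≤ 2α = 22.62°  →  valid

δ = 5.97°, valid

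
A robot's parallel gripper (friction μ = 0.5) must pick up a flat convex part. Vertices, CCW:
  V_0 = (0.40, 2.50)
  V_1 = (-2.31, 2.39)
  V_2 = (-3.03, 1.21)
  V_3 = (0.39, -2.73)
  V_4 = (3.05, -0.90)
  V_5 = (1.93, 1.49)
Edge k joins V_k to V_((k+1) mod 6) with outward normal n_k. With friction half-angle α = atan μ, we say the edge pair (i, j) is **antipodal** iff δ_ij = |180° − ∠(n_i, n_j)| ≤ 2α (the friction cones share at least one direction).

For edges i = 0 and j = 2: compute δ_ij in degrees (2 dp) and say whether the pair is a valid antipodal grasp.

δ = 51.37°, valid

α = atan 0.5 = 26.57°;  2α = 53.13°
edge 0: e_0 = (-2.71, -0.11);  n_0 = (-0.0406, +0.9992)
edge 2: e_2 = (+3.42, -3.94);  n_2 = (-0.7552, -0.6555)
∠(n_0, n_2) = 128.63°
δ = |180° − 128.63°| = 51.37°
51.37° ≤ 2α = 53.13°  →  valid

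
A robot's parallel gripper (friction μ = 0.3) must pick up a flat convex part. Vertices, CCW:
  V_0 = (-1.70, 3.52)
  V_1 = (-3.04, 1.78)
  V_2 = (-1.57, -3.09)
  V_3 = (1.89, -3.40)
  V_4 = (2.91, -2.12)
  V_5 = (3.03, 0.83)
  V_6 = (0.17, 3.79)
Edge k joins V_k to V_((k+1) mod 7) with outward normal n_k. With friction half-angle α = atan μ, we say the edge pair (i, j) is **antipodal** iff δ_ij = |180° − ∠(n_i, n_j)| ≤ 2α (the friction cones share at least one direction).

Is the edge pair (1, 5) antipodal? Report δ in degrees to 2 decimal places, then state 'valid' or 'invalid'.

α = atan 0.3 = 16.70°;  2α = 33.40°
edge 1: e_1 = (+1.47, -4.87);  n_1 = (-0.9573, -0.2890)
edge 5: e_5 = (-2.86, +2.96);  n_5 = (+0.7192, +0.6949)
∠(n_1, n_5) = 152.78°
δ = |180° − 152.78°| = 27.22°
27.22° ≤ 2α = 33.40°  →  valid

δ = 27.22°, valid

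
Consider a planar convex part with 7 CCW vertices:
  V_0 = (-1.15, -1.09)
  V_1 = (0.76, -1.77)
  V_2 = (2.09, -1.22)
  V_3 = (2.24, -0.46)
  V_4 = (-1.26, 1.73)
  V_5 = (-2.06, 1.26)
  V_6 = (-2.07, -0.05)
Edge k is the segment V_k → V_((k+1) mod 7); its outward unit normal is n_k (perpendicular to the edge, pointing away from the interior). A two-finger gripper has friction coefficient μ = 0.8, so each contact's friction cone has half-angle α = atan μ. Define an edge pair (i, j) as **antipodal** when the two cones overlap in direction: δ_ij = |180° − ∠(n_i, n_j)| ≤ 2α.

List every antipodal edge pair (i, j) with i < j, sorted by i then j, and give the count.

count = 10; pairs: (0,3), (0,4), (1,3), (1,4), (1,5), (2,4), (2,5), (2,6), (3,5), (3,6)

α = atan 0.8 = 38.66°;  2α = 77.32°
n_0 = (-0.3354, -0.9421)
n_1 = (+0.3821, -0.9241)
n_2 = (+0.9811, -0.1936)
n_3 = (+0.5304, +0.8477)
n_4 = (-0.5065, +0.8622)
n_5 = (-1.0000, +0.0076)
n_6 = (-0.7490, -0.6626)
  (0,1): δ = 137.94°  ·
  (0,2): δ = 81.57°  ·
  (0,3): δ = 12.44°  ✓
  (0,4): δ = 50.03°  ✓
  (0,5): δ = 109.16°  ·
  (0,6): δ = 151.09°  ·
  (1,2): δ = 123.63°  ·
  (1,3): δ = 54.50°  ✓
  (1,4): δ = 7.97°  ✓
  (1,5): δ = 67.10°  ✓
  (1,6): δ = 109.03°  ·
  (2,3): δ = 110.87°  ·
  (2,4): δ = 48.40°  ✓
  (2,5): δ = 10.73°  ✓
  (2,6): δ = 52.66°  ✓
  (3,4): δ = 117.53°  ·
  (3,5): δ = 58.40°  ✓
  (3,6): δ = 16.47°  ✓
  (4,5): δ = 120.87°  ·
  (4,6): δ = 78.94°  ·
  (5,6): δ = 138.07°  ·
antipodal pairs: 10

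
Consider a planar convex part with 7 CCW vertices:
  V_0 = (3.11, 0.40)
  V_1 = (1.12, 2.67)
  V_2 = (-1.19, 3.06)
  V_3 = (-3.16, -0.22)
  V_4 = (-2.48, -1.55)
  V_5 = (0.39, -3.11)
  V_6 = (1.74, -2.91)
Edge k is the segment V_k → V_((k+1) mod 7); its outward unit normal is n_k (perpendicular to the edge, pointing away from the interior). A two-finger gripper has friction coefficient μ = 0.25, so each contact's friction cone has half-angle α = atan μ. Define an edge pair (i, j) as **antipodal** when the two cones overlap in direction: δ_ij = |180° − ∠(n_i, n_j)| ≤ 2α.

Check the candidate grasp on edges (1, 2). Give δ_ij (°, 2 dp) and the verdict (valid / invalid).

δ = 111.41°, invalid

α = atan 0.25 = 14.04°;  2α = 28.07°
edge 1: e_1 = (-2.31, +0.39);  n_1 = (+0.1665, +0.9860)
edge 2: e_2 = (-1.97, -3.28);  n_2 = (-0.8573, +0.5149)
∠(n_1, n_2) = 68.59°
δ = |180° − 68.59°| = 111.41°
111.41° > 2α = 28.07°  →  invalid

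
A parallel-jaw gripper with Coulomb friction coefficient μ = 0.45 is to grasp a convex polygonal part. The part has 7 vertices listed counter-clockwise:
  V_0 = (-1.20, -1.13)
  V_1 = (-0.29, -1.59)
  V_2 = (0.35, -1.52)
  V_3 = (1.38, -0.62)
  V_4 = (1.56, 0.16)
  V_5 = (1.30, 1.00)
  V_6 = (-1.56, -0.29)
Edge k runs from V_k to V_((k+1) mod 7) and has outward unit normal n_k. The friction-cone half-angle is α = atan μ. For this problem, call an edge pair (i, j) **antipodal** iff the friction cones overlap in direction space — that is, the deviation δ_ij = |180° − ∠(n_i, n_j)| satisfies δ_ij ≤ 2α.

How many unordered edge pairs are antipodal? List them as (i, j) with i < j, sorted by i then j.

α = atan 0.45 = 24.23°;  2α = 48.46°
n_0 = (-0.4511, -0.8925)
n_1 = (+0.1087, -0.9941)
n_2 = (+0.6580, -0.7530)
n_3 = (+0.9744, -0.2249)
n_4 = (+0.9553, +0.2957)
n_5 = (-0.4112, +0.9116)
n_6 = (-0.9191, -0.3939)
  (0,1): δ = 146.94°  ·
  (0,2): δ = 112.04°  ·
  (0,3): δ = 76.18°  ·
  (0,4): δ = 45.99°  ✓
  (0,5): δ = 51.09°  ·
  (0,6): δ = 140.01°  ·
  (1,2): δ = 145.10°  ·
  (1,3): δ = 109.24°  ·
  (1,4): δ = 79.04°  ·
  (1,5): δ = 18.04°  ✓
  (1,6): δ = 106.96°  ·
  (2,3): δ = 144.14°  ·
  (2,4): δ = 113.95°  ·
  (2,5): δ = 16.87°  ✓
  (2,6): δ = 72.05°  ·
  (3,4): δ = 149.81°  ·
  (3,5): δ = 52.73°  ·
  (3,6): δ = 36.19°  ✓
  (4,5): δ = 82.92°  ·
  (4,6): δ = 6.00°  ✓
  (5,6): δ = 91.08°  ·
antipodal pairs: 5

count = 5; pairs: (0,4), (1,5), (2,5), (3,6), (4,6)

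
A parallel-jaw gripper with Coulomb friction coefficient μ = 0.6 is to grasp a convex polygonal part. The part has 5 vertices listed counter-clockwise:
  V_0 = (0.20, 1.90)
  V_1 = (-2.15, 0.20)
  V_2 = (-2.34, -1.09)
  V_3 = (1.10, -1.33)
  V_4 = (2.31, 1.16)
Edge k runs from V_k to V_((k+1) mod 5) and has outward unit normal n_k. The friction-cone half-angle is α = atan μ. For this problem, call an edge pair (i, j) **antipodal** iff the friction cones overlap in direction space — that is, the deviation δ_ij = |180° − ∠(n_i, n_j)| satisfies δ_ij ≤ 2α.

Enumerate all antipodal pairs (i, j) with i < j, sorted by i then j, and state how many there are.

count = 4; pairs: (0,2), (0,3), (1,3), (2,4)

α = atan 0.6 = 30.96°;  2α = 61.93°
n_0 = (-0.5861, +0.8102)
n_1 = (-0.9893, +0.1457)
n_2 = (-0.0696, -0.9976)
n_3 = (+0.8994, -0.4371)
n_4 = (+0.3309, +0.9436)
  (0,1): δ = 134.26°  ·
  (0,2): δ = 39.87°  ✓
  (0,3): δ = 28.20°  ✓
  (0,4): δ = 124.79°  ·
  (1,2): δ = 85.61°  ·
  (1,3): δ = 17.54°  ✓
  (1,4): δ = 79.05°  ·
  (2,3): δ = 111.93°  ·
  (2,4): δ = 15.34°  ✓
  (3,4): δ = 83.41°  ·
antipodal pairs: 4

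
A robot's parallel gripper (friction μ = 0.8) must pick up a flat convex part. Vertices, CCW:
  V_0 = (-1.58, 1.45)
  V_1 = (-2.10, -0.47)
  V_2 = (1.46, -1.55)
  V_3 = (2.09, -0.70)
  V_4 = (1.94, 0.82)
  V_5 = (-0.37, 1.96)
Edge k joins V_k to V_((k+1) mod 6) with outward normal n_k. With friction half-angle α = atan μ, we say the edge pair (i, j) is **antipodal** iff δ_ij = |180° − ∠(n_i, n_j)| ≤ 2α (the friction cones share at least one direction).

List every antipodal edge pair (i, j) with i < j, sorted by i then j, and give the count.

α = atan 0.8 = 38.66°;  2α = 77.32°
n_0 = (-0.9652, +0.2614)
n_1 = (-0.2903, -0.9569)
n_2 = (+0.8034, -0.5955)
n_3 = (+0.9952, +0.0982)
n_4 = (+0.4425, +0.8967)
n_5 = (-0.3884, +0.9215)
  (0,1): δ = 91.72°  ·
  (0,2): δ = 21.39°  ✓
  (0,3): δ = 20.79°  ✓
  (0,4): δ = 78.89°  ·
  (0,5): δ = 128.01°  ·
  (1,2): δ = 109.67°  ·
  (1,3): δ = 67.49°  ✓
  (1,4): δ = 9.39°  ✓
  (1,5): δ = 39.73°  ✓
  (2,3): δ = 137.82°  ·
  (2,4): δ = 79.72°  ·
  (2,5): δ = 30.60°  ✓
  (3,4): δ = 121.90°  ·
  (3,5): δ = 72.78°  ✓
  (4,5): δ = 130.88°  ·
antipodal pairs: 7

count = 7; pairs: (0,2), (0,3), (1,3), (1,4), (1,5), (2,5), (3,5)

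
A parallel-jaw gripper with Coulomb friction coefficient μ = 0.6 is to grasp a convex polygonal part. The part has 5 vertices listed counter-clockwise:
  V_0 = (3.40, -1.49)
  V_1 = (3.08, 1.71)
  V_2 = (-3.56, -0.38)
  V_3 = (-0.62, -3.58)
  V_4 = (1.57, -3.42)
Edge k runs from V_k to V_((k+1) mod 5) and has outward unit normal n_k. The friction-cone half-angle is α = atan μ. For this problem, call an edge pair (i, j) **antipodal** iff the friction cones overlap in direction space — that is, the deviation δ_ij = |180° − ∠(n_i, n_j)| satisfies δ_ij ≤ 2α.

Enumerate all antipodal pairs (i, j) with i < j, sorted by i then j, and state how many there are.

count = 3; pairs: (0,2), (1,3), (1,4)

α = atan 0.6 = 30.96°;  2α = 61.93°
n_0 = (+0.9950, +0.0995)
n_1 = (-0.3002, +0.9539)
n_2 = (-0.7364, -0.6766)
n_3 = (+0.0729, -0.9973)
n_4 = (+0.7257, -0.6881)
  (0,1): δ = 78.24°  ·
  (0,2): δ = 36.86°  ✓
  (0,3): δ = 88.47°  ·
  (0,4): δ = 130.81°  ·
  (1,2): δ = 64.90°  ·
  (1,3): δ = 13.29°  ✓
  (1,4): δ = 29.05°  ✓
  (2,3): δ = 128.40°  ·
  (2,4): δ = 86.05°  ·
  (3,4): δ = 137.66°  ·
antipodal pairs: 3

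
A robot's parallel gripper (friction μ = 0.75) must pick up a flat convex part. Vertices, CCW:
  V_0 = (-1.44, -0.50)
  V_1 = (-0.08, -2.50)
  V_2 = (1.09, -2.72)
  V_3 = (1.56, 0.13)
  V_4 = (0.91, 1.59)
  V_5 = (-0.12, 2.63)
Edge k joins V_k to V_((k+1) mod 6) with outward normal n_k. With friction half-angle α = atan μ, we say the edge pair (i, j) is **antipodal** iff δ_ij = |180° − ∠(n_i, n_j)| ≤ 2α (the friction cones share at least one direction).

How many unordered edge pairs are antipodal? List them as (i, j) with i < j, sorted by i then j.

count = 8; pairs: (0,2), (0,3), (0,4), (1,3), (1,4), (2,5), (3,5), (4,5)

α = atan 0.75 = 36.87°;  2α = 73.74°
n_0 = (-0.8269, -0.5623)
n_1 = (-0.1848, -0.9828)
n_2 = (+0.9867, -0.1627)
n_3 = (+0.9136, +0.4067)
n_4 = (+0.7105, +0.7037)
n_5 = (-0.9214, +0.3886)
  (0,1): δ = 134.86°  ·
  (0,2): δ = 43.58°  ✓
  (0,3): δ = 10.22°  ✓
  (0,4): δ = 10.51°  ✓
  (0,5): δ = 122.92°  ·
  (1,2): δ = 88.72°  ·
  (1,3): δ = 55.35°  ✓
  (1,4): δ = 34.63°  ✓
  (1,5): δ = 77.78°  ·
  (2,3): δ = 146.64°  ·
  (2,4): δ = 125.91°  ·
  (2,5): δ = 13.50°  ✓
  (3,4): δ = 159.28°  ·
  (3,5): δ = 46.87°  ✓
  (4,5): δ = 67.59°  ✓
antipodal pairs: 8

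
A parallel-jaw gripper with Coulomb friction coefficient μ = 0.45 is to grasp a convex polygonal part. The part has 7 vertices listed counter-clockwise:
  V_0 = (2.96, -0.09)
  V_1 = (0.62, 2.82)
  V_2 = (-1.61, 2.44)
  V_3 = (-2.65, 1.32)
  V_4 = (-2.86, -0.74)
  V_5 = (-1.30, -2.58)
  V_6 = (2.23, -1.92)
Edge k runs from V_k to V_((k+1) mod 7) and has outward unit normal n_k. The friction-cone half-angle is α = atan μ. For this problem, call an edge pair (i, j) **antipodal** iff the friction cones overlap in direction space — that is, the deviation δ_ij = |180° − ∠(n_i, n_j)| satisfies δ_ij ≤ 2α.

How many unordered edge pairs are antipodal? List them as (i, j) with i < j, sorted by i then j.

count = 6; pairs: (0,3), (0,4), (1,5), (2,5), (2,6), (3,6)

α = atan 0.45 = 24.23°;  2α = 48.46°
n_0 = (+0.7793, +0.6267)
n_1 = (-0.1680, +0.9858)
n_2 = (-0.7328, +0.6805)
n_3 = (-0.9948, +0.1014)
n_4 = (-0.7628, -0.6467)
n_5 = (+0.1838, -0.9830)
n_6 = (+0.9288, -0.3705)
  (0,1): δ = 119.13°  ·
  (0,2): δ = 81.68°  ·
  (0,3): δ = 44.62°  ✓
  (0,4): δ = 1.49°  ✓
  (0,5): δ = 61.79°  ·
  (0,6): δ = 119.45°  ·
  (1,2): δ = 142.55°  ·
  (1,3): δ = 105.49°  ·
  (1,4): δ = 59.38°  ·
  (1,5): δ = 0.92°  ✓
  (1,6): δ = 58.58°  ·
  (2,3): δ = 142.94°  ·
  (2,4): δ = 96.83°  ·
  (2,5): δ = 36.53°  ✓
  (2,6): δ = 21.13°  ✓
  (3,4): δ = 133.89°  ·
  (3,5): δ = 73.59°  ·
  (3,6): δ = 15.93°  ✓
  (4,5): δ = 119.70°  ·
  (4,6): δ = 62.04°  ·
  (5,6): δ = 122.34°  ·
antipodal pairs: 6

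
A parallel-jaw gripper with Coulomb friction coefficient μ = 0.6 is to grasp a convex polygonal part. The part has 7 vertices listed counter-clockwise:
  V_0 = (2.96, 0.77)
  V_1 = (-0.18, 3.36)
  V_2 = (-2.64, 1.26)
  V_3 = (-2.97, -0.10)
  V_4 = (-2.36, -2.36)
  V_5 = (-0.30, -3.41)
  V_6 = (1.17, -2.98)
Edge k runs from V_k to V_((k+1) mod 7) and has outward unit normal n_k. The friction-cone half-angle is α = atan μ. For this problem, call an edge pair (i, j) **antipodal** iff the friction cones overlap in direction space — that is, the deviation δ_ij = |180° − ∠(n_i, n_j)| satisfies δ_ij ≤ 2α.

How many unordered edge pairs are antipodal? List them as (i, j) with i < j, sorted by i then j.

count = 8; pairs: (0,3), (0,4), (0,5), (1,5), (1,6), (2,5), (2,6), (3,6)

α = atan 0.6 = 30.96°;  2α = 61.93°
n_0 = (+0.6363, +0.7714)
n_1 = (-0.6493, +0.7606)
n_2 = (-0.9718, +0.2358)
n_3 = (-0.9655, -0.2606)
n_4 = (-0.4541, -0.8909)
n_5 = (+0.2808, -0.9598)
n_6 = (+0.9025, -0.4308)
  (0,1): δ = 100.00°  ·
  (0,2): δ = 64.12°  ·
  (0,3): δ = 35.38°  ✓
  (0,4): δ = 12.51°  ✓
  (0,5): δ = 55.82°  ✓
  (0,6): δ = 104.00°  ·
  (1,2): δ = 144.13°  ·
  (1,3): δ = 115.38°  ·
  (1,4): δ = 67.49°  ·
  (1,5): δ = 24.18°  ✓
  (1,6): δ = 24.00°  ✓
  (2,3): δ = 151.26°  ·
  (2,4): δ = 103.37°  ·
  (2,5): δ = 60.06°  ✓
  (2,6): δ = 11.88°  ✓
  (3,4): δ = 132.11°  ·
  (3,5): δ = 88.80°  ·
  (3,6): δ = 40.62°  ✓
  (4,5): δ = 136.69°  ·
  (4,6): δ = 88.51°  ·
  (5,6): δ = 131.82°  ·
antipodal pairs: 8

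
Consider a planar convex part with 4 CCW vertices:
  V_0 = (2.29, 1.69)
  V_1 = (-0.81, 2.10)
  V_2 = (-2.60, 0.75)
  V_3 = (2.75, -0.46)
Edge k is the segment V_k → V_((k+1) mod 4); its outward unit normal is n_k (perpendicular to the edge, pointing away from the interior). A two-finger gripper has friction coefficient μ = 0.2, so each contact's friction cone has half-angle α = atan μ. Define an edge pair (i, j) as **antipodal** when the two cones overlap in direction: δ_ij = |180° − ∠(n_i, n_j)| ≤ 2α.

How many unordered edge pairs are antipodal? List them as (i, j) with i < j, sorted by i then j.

α = atan 0.2 = 11.31°;  2α = 22.62°
n_0 = (+0.1311, +0.9914)
n_1 = (-0.6021, +0.7984)
n_2 = (-0.2206, -0.9754)
n_3 = (+0.9779, +0.2092)
  (0,1): δ = 135.44°  ·
  (0,2): δ = 5.21°  ✓
  (0,3): δ = 109.61°  ·
  (1,2): δ = 49.77°  ·
  (1,3): δ = 65.05°  ·
  (2,3): δ = 65.18°  ·
antipodal pairs: 1

count = 1; pairs: (0,2)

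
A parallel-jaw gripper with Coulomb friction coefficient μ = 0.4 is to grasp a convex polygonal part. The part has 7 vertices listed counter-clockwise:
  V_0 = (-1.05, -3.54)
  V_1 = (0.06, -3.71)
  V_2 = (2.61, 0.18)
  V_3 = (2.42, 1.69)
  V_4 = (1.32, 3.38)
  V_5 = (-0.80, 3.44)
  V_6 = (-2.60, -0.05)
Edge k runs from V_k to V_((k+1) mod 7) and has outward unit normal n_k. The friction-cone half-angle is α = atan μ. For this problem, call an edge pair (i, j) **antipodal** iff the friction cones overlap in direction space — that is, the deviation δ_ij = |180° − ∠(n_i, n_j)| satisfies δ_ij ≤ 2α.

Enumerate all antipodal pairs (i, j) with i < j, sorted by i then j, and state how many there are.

α = atan 0.4 = 21.80°;  2α = 43.60°
n_0 = (-0.1514, -0.9885)
n_1 = (+0.8363, -0.5482)
n_2 = (+0.9922, +0.1248)
n_3 = (+0.8381, +0.5455)
n_4 = (+0.0283, +0.9996)
n_5 = (-0.8888, +0.4584)
n_6 = (-0.9139, -0.4059)
  (0,1): δ = 114.54°  ·
  (0,2): δ = 74.12°  ·
  (0,3): δ = 48.23°  ·
  (0,4): δ = 7.09°  ✓
  (0,5): δ = 71.42°  ·
  (0,6): δ = 122.65°  ·
  (1,2): δ = 139.58°  ·
  (1,3): δ = 113.69°  ·
  (1,4): δ = 58.38°  ·
  (1,5): δ = 5.96°  ✓
  (1,6): δ = 57.19°  ·
  (2,3): δ = 154.11°  ·
  (2,4): δ = 98.79°  ·
  (2,5): δ = 34.45°  ✓
  (2,6): δ = 16.78°  ✓
  (3,4): δ = 124.68°  ·
  (3,5): δ = 60.34°  ·
  (3,6): δ = 9.11°  ✓
  (4,5): δ = 115.66°  ·
  (4,6): δ = 64.43°  ·
  (5,6): δ = 128.77°  ·
antipodal pairs: 5

count = 5; pairs: (0,4), (1,5), (2,5), (2,6), (3,6)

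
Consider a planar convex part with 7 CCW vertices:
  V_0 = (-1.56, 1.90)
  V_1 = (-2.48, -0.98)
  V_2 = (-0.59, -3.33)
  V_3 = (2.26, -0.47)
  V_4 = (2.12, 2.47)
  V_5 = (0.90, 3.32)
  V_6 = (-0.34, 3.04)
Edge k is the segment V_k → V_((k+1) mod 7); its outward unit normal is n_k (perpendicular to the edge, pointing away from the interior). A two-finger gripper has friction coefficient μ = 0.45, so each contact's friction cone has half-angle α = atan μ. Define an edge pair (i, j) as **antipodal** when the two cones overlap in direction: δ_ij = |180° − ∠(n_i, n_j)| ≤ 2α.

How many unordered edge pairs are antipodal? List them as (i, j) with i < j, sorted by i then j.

α = atan 0.45 = 24.23°;  2α = 48.46°
n_0 = (-0.9526, +0.3043)
n_1 = (-0.7792, -0.6267)
n_2 = (+0.7083, -0.7059)
n_3 = (+0.9989, +0.0476)
n_4 = (+0.5717, +0.8205)
n_5 = (-0.2203, +0.9754)
n_6 = (-0.6827, +0.7307)
  (0,1): δ = 123.48°  ·
  (0,2): δ = 27.18°  ✓
  (0,3): δ = 20.44°  ✓
  (0,4): δ = 72.85°  ·
  (0,5): δ = 120.44°  ·
  (0,6): δ = 150.77°  ·
  (1,2): δ = 83.71°  ·
  (1,3): δ = 36.08°  ✓
  (1,4): δ = 16.33°  ✓
  (1,5): δ = 63.92°  ·
  (1,6): δ = 94.25°  ·
  (2,3): δ = 132.37°  ·
  (2,4): δ = 79.97°  ·
  (2,5): δ = 32.38°  ✓
  (2,6): δ = 2.04°  ✓
  (3,4): δ = 127.59°  ·
  (3,5): δ = 80.00°  ·
  (3,6): δ = 49.67°  ·
  (4,5): δ = 132.41°  ·
  (4,6): δ = 102.08°  ·
  (5,6): δ = 149.67°  ·
antipodal pairs: 6

count = 6; pairs: (0,2), (0,3), (1,3), (1,4), (2,5), (2,6)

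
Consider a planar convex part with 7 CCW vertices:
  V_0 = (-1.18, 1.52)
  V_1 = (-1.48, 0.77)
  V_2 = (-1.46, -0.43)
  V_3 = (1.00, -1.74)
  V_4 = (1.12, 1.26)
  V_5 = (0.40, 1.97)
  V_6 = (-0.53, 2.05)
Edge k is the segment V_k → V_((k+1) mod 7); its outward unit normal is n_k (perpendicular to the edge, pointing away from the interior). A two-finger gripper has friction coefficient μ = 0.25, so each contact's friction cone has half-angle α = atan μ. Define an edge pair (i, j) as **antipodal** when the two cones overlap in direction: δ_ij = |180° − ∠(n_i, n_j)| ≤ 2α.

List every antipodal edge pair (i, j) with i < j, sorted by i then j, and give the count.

α = atan 0.25 = 14.04°;  2α = 28.07°
n_0 = (-0.9285, +0.3714)
n_1 = (-0.9999, -0.0167)
n_2 = (-0.4700, -0.8827)
n_3 = (+0.9992, -0.0400)
n_4 = (+0.7021, +0.7120)
n_5 = (+0.0857, +0.9963)
n_6 = (-0.6319, +0.7750)
  (0,1): δ = 157.24°  ·
  (0,2): δ = 96.23°  ·
  (0,3): δ = 19.51°  ✓
  (0,4): δ = 67.20°  ·
  (0,5): δ = 106.88°  ·
  (0,6): δ = 150.99°  ·
  (1,2): δ = 118.99°  ·
  (1,3): δ = 3.25°  ✓
  (1,4): δ = 44.45°  ·
  (1,5): δ = 84.13°  ·
  (1,6): δ = 128.24°  ·
  (2,3): δ = 64.25°  ·
  (2,4): δ = 16.56°  ✓
  (2,5): δ = 23.12°  ✓
  (2,6): δ = 67.23°  ·
  (3,4): δ = 132.31°  ·
  (3,5): δ = 92.63°  ·
  (3,6): δ = 48.52°  ·
  (4,5): δ = 140.32°  ·
  (4,6): δ = 96.21°  ·
  (5,6): δ = 135.89°  ·
antipodal pairs: 4

count = 4; pairs: (0,3), (1,3), (2,4), (2,5)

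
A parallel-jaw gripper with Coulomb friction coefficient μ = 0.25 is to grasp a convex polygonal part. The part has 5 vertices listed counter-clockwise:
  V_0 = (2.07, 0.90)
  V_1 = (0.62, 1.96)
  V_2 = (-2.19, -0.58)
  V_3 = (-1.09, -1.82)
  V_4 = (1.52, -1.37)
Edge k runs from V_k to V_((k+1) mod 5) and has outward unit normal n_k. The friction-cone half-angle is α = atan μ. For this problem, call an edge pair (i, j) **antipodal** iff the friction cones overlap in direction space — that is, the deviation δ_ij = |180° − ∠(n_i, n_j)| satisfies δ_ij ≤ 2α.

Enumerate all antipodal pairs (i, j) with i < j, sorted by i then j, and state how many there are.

α = atan 0.25 = 14.04°;  2α = 28.07°
n_0 = (+0.5902, +0.8073)
n_1 = (-0.6706, +0.7418)
n_2 = (-0.7481, -0.6636)
n_3 = (+0.1699, -0.9855)
n_4 = (+0.9719, -0.2355)
  (0,1): δ = 101.72°  ·
  (0,2): δ = 12.26°  ✓
  (0,3): δ = 45.95°  ·
  (0,4): δ = 112.55°  ·
  (1,2): δ = 90.53°  ·
  (1,3): δ = 32.33°  ·
  (1,4): δ = 34.27°  ·
  (2,3): δ = 121.79°  ·
  (2,4): δ = 55.20°  ·
  (3,4): δ = 113.40°  ·
antipodal pairs: 1

count = 1; pairs: (0,2)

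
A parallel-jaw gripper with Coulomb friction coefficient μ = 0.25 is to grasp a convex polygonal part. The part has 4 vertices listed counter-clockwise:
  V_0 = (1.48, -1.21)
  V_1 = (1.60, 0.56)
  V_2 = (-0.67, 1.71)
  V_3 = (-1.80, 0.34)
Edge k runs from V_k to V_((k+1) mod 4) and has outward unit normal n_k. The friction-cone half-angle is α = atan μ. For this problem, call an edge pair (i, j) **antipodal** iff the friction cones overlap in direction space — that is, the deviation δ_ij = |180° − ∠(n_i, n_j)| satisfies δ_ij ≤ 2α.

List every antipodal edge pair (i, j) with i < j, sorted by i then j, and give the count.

α = atan 0.25 = 14.04°;  2α = 28.07°
n_0 = (+0.9977, -0.0676)
n_1 = (+0.4519, +0.8921)
n_2 = (-0.7714, +0.6363)
n_3 = (-0.4273, -0.9041)
  (0,1): δ = 112.99°  ·
  (0,2): δ = 35.64°  ·
  (0,3): δ = 68.58°  ·
  (1,2): δ = 102.65°  ·
  (1,3): δ = 1.57°  ✓
  (2,3): δ = 75.78°  ·
antipodal pairs: 1

count = 1; pairs: (1,3)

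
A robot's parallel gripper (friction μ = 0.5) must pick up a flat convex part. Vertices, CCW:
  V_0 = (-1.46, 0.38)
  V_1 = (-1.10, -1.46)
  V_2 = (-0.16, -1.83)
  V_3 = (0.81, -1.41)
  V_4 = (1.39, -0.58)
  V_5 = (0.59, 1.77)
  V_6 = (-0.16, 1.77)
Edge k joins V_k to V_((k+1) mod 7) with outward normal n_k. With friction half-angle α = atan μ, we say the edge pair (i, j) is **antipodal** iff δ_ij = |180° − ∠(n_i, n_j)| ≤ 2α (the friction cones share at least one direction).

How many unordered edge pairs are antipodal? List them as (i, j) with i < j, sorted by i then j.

count = 7; pairs: (0,3), (0,4), (1,4), (1,5), (2,5), (2,6), (3,6)

α = atan 0.5 = 26.57°;  2α = 53.13°
n_0 = (-0.9814, -0.1920)
n_1 = (-0.3663, -0.9305)
n_2 = (+0.3973, -0.9177)
n_3 = (+0.8197, -0.5728)
n_4 = (+0.9466, +0.3223)
n_5 = (+0.0000, +1.0000)
n_6 = (-0.7304, +0.6831)
  (0,1): δ = 122.56°  ·
  (0,2): δ = 77.66°  ·
  (0,3): δ = 46.02°  ✓
  (0,4): δ = 7.73°  ✓
  (0,5): δ = 78.93°  ·
  (0,6): δ = 125.85°  ·
  (1,2): δ = 135.10°  ·
  (1,3): δ = 103.46°  ·
  (1,4): δ = 49.71°  ✓
  (1,5): δ = 21.49°  ✓
  (1,6): δ = 68.40°  ·
  (2,3): δ = 148.36°  ·
  (2,4): δ = 94.61°  ·
  (2,5): δ = 23.41°  ✓
  (2,6): δ = 23.50°  ✓
  (3,4): δ = 126.25°  ·
  (3,5): δ = 55.05°  ·
  (3,6): δ = 8.14°  ✓
  (4,5): δ = 108.80°  ·
  (4,6): δ = 61.88°  ·
  (5,6): δ = 133.08°  ·
antipodal pairs: 7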